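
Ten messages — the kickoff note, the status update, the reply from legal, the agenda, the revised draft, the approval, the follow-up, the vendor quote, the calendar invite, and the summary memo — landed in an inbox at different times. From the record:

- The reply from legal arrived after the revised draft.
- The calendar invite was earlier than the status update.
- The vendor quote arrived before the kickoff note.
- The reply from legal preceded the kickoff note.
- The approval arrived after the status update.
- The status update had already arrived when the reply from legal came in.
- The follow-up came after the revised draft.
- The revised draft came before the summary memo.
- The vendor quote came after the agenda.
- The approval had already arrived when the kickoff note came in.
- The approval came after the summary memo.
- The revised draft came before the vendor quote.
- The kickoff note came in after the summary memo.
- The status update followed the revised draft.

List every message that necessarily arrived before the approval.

the calendar invite, the revised draft, the status update, the summary memo

Directly stated before the approval: the status update and the summary memo.
The calendar invite reaches the approval via the calendar invite → the status update → the approval.
The revised draft reaches the approval via the revised draft → the summary memo → the approval.
No chain forces the vendor quote (or any of the others) ahead of the approval.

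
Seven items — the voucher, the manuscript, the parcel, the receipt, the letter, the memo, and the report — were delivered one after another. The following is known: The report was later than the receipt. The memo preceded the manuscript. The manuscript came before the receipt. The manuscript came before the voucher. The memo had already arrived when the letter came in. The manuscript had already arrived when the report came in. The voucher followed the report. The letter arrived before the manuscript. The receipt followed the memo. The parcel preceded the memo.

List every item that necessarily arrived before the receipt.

Directly stated before the receipt: the manuscript and the memo.
The letter reaches the receipt via the letter → the manuscript → the receipt.
The parcel reaches the receipt via the parcel → the memo → the receipt.

the letter, the manuscript, the memo, the parcel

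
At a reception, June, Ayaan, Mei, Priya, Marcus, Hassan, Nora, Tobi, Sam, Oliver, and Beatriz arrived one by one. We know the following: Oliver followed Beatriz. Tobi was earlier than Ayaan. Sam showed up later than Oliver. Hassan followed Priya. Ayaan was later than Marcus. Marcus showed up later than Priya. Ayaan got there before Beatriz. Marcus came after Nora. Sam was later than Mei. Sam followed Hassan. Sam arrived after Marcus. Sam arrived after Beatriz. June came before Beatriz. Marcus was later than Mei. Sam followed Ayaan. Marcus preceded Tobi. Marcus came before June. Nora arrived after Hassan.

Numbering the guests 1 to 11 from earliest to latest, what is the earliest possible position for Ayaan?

Hassan, Marcus, Mei, Nora, Priya, and Tobi must all come before Ayaan — 6 forced predecessors.
Nothing else is forced ahead of Ayaan, so their earliest slot is position 6 + 1 = 7.

7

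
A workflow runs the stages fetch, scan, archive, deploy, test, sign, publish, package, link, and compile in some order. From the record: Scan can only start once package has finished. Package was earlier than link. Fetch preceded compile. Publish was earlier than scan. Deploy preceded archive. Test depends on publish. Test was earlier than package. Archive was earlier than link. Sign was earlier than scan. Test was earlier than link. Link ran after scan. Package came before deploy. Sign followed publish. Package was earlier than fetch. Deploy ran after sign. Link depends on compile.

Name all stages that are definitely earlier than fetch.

Directly stated before fetch: package.
Publish reaches fetch via publish → test → package → fetch.
Test reaches fetch via test → package → fetch.
No chain forces archive (or any of the others) ahead of fetch.

package, publish, test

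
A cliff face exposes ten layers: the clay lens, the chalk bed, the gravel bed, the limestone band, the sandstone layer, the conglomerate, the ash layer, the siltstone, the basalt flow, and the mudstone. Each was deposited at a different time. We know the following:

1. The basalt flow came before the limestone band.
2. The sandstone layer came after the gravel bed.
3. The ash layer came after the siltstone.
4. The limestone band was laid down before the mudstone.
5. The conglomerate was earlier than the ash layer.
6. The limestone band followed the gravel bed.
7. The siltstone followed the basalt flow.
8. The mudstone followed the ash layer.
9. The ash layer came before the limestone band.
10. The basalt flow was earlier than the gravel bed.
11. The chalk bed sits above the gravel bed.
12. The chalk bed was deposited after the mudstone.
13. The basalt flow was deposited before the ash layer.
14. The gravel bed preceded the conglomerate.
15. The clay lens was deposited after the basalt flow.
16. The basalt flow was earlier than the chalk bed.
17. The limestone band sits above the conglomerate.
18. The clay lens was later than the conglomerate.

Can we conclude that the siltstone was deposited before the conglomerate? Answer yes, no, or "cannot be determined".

No chain of stated constraints runs from the siltstone to the conglomerate, and none runs from the conglomerate to the siltstone either.
So the relative order of the siltstone and the conglomerate is not fixed by the given facts.

cannot be determined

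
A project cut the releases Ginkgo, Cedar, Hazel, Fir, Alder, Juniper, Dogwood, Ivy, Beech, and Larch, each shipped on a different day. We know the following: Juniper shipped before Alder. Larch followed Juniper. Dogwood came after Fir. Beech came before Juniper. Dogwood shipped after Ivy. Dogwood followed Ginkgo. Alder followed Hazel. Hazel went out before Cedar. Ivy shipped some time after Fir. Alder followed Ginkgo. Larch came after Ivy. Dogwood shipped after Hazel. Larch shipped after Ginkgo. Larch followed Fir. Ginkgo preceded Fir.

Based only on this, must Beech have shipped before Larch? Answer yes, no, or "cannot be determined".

yes

Chain the constraints: Beech → Juniper → Larch. Each link is directly stated, so Beech comes before Larch.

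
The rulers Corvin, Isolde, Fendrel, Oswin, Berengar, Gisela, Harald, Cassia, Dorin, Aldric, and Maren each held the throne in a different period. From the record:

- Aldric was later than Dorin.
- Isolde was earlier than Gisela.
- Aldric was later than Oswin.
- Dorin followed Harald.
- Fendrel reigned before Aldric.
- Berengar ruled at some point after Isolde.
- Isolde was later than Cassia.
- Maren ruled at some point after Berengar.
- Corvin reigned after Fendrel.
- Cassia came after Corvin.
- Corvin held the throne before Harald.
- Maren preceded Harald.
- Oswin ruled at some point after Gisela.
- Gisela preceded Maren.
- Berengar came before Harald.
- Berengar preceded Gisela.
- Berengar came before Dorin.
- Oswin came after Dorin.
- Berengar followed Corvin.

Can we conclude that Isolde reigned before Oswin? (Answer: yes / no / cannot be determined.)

Chain the constraints: Isolde → Gisela → Oswin. Each link is directly stated, so Isolde comes before Oswin.

yes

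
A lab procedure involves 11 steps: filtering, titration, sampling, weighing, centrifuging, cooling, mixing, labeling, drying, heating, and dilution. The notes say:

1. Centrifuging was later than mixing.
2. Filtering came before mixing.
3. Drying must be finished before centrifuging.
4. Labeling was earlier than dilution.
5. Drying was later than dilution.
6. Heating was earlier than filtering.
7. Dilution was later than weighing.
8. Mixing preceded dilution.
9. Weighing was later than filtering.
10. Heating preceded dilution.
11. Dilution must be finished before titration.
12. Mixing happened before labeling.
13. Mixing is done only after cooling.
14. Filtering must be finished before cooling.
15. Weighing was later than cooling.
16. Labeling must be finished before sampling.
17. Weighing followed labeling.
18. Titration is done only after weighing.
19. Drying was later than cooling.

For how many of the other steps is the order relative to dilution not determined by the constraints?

Forced before dilution: cooling, filtering, heating, labeling, mixing, and weighing; forced after dilution: centrifuging, drying, and titration.
That leaves sampling with no forced order relative to dilution — 1.

1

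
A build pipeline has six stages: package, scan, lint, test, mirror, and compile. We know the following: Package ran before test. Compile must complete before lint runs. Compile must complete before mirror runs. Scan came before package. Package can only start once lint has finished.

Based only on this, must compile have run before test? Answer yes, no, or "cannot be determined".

yes

Chain the constraints: compile → lint → package → test. Each link is directly stated, so compile comes before test.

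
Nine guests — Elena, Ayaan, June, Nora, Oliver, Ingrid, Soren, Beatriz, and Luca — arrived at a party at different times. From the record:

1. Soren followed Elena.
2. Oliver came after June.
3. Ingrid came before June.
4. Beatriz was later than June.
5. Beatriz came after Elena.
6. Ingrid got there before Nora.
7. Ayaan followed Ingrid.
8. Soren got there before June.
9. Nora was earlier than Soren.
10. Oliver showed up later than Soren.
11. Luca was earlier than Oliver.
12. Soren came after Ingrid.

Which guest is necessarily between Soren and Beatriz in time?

June

Tracing the constraints gives Soren → June → Beatriz, so June sits after Soren and before Beatriz.
No other guest is forced both after Soren and before Beatriz.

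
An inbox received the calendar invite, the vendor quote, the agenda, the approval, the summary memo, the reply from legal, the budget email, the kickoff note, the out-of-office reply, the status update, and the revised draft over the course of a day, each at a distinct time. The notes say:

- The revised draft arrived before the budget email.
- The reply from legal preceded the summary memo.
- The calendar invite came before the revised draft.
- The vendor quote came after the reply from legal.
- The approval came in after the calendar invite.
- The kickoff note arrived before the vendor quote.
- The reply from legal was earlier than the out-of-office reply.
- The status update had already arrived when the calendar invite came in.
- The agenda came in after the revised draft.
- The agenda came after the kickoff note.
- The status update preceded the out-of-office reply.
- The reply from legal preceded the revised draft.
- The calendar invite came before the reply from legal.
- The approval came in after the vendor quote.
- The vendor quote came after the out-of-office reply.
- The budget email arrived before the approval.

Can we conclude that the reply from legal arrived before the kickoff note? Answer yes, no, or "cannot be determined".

cannot be determined

No chain of stated constraints runs from the reply from legal to the kickoff note, and none runs from the kickoff note to the reply from legal either.
So the relative order of the reply from legal and the kickoff note is not fixed by the given facts.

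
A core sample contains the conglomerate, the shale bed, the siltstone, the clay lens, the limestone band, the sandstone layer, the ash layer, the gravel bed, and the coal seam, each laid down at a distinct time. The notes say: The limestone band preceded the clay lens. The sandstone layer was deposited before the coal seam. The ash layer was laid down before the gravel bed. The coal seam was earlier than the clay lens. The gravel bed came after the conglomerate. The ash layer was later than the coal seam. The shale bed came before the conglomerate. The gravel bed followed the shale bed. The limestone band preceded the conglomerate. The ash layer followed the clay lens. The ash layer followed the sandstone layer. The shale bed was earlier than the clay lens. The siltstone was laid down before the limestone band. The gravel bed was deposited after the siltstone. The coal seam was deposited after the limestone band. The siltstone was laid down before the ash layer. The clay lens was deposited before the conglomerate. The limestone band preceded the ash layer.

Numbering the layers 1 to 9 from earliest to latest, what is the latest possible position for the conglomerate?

8

The conglomerate must come before the gravel bed — 1 layer forced after it.
Everything else can be placed before the conglomerate in some valid order, so the conglomerate can sit as late as position 9 − 1 = 8.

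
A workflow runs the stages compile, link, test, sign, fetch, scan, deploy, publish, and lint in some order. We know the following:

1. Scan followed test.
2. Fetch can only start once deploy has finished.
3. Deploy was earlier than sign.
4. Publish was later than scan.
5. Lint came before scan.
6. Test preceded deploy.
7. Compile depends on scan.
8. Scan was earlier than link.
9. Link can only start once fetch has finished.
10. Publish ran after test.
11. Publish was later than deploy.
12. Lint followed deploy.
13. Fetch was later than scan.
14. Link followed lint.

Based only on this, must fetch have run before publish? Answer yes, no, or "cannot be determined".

No chain of stated constraints runs from fetch to publish, and none runs from publish to fetch either.
So the relative order of fetch and publish is not fixed by the given facts.

cannot be determined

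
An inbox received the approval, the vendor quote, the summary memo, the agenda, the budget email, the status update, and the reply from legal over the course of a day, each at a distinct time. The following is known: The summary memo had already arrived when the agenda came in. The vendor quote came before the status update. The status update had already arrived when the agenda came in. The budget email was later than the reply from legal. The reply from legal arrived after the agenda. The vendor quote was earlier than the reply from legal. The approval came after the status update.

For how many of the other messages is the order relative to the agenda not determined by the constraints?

1

Forced before the agenda: the status update, the summary memo, and the vendor quote; forced after the agenda: the budget email and the reply from legal.
That leaves the approval with no forced order relative to the agenda — 1.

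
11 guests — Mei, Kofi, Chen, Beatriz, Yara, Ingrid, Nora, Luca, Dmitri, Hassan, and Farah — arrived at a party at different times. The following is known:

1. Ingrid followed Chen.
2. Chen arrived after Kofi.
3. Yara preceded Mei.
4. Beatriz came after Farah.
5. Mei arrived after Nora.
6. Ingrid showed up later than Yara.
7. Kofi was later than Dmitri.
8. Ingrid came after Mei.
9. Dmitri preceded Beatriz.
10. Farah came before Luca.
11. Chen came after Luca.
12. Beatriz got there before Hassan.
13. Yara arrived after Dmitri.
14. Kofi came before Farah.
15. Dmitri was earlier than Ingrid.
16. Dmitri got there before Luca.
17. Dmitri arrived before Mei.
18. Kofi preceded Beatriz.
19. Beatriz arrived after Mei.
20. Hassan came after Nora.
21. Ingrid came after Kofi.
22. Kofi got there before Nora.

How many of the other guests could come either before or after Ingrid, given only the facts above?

Forced before Ingrid: Chen, Dmitri, Farah, Kofi, Luca, Mei, Nora, and Yara.
That leaves Beatriz and Hassan with no forced order relative to Ingrid — 2.

2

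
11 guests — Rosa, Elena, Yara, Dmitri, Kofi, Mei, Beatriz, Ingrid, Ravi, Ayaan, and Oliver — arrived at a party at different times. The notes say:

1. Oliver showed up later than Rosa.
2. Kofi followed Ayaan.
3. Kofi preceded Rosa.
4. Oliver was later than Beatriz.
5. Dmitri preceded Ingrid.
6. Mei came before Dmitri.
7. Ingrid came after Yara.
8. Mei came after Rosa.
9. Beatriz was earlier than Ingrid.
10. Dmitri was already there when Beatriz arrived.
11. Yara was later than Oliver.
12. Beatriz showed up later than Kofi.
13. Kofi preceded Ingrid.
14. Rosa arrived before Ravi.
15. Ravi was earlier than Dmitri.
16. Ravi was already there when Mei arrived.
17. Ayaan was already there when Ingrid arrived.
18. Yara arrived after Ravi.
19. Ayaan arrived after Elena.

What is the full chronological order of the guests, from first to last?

Elena, Ayaan, Kofi, Rosa, Ravi, Mei, Dmitri, Beatriz, Oliver, Yara, Ingrid

The constraints fix every adjacent pair, so only one ordering works:
Elena → Ayaan → Kofi → Rosa → Ravi → Mei → Dmitri → Beatriz → Oliver → Yara → Ingrid.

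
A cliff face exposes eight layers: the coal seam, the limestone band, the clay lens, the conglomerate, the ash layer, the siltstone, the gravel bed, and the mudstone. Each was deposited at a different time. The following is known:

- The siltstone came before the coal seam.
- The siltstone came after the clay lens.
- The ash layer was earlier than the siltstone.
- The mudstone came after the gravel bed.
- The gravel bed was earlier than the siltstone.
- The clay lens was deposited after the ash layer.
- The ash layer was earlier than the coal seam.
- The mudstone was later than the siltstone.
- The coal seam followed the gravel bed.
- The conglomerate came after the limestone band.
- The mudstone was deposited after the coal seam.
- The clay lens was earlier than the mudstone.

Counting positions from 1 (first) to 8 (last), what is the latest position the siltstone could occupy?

6

The siltstone must come before the coal seam and the mudstone — 2 layers forced after it.
Everything else can be placed before the siltstone in some valid order, so the siltstone can sit as late as position 8 − 2 = 6.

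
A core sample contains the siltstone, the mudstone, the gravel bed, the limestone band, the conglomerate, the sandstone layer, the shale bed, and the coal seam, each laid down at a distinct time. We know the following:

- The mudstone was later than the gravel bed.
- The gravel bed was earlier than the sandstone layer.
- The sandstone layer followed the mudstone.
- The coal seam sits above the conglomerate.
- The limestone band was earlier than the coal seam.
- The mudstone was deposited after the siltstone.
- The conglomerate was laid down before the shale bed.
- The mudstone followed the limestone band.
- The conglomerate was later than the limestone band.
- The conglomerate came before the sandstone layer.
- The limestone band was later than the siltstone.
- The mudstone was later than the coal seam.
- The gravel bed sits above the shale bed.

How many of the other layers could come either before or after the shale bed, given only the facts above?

1

Forced before the shale bed: the conglomerate, the limestone band, and the siltstone; forced after the shale bed: the gravel bed, the mudstone, and the sandstone layer.
That leaves the coal seam with no forced order relative to the shale bed — 1.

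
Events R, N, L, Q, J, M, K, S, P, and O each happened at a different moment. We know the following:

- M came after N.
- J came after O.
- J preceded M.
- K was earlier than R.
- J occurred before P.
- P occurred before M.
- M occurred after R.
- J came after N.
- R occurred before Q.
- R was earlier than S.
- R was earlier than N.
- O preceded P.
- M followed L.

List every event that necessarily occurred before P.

Directly stated before P: J and O.
K reaches P via K → R → N → J → P.
N reaches P via N → J → P.
R reaches P via R → N → J → P.

J, K, N, O, R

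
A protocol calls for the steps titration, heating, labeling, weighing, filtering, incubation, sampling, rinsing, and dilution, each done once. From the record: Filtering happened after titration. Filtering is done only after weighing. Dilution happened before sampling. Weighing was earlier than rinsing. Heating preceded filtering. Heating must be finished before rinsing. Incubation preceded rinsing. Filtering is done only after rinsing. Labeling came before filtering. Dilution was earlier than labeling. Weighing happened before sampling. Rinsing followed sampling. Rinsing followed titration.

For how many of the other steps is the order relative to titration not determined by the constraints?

6

Forced after titration: filtering and rinsing.
That leaves dilution, heating, incubation, labeling, sampling, and weighing with no forced order relative to titration — 6.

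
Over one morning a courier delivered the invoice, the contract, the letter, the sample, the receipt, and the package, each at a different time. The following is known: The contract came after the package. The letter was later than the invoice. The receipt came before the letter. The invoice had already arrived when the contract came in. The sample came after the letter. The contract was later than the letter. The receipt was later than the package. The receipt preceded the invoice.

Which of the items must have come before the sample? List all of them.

the invoice, the letter, the package, the receipt

Directly stated before the sample: the letter.
The invoice reaches the sample via the invoice → the letter → the sample.
The package reaches the sample via the package → the receipt → the letter → the sample.
The receipt reaches the sample via the receipt → the letter → the sample.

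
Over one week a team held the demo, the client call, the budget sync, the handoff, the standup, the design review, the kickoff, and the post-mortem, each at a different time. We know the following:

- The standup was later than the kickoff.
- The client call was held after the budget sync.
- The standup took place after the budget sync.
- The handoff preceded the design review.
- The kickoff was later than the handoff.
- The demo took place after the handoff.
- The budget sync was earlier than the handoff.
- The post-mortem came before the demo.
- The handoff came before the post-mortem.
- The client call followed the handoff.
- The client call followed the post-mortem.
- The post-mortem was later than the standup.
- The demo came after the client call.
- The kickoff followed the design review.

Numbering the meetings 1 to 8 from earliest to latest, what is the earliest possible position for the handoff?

The budget sync must come before the handoff — 1 forced predecessor.
Nothing else is forced ahead of the handoff, so its earliest slot is position 1 + 1 = 2.

2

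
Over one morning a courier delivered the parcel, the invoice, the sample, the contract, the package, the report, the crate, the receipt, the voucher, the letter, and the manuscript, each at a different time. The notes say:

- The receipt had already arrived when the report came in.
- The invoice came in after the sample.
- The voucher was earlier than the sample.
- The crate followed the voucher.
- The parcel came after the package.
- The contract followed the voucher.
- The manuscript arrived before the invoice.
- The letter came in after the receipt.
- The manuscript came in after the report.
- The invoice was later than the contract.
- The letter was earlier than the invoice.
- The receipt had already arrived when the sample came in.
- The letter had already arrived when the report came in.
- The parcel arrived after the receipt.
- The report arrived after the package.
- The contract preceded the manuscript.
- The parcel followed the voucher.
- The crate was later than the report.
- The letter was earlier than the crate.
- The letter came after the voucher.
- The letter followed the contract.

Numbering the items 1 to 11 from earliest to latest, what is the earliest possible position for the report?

6

The contract, the letter, the package, the receipt, and the voucher must all come before the report — 5 forced predecessors.
Nothing else is forced ahead of the report, so its earliest slot is position 5 + 1 = 6.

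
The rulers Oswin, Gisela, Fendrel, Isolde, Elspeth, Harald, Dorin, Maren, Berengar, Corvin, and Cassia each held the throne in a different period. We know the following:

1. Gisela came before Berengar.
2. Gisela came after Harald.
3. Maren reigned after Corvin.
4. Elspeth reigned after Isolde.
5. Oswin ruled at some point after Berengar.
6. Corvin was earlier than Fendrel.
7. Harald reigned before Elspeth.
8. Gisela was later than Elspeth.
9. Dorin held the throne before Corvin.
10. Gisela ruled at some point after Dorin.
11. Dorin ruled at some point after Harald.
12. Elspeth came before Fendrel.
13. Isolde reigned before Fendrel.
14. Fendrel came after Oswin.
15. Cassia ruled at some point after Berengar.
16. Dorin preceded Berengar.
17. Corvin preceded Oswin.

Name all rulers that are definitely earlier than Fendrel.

Berengar, Corvin, Dorin, Elspeth, Gisela, Harald, Isolde, Oswin

Directly stated before Fendrel: Corvin, Elspeth, Isolde, and Oswin.
Berengar reaches Fendrel via Berengar → Oswin → Fendrel.
Dorin reaches Fendrel via Dorin → Corvin → Fendrel.
Gisela reaches Fendrel via Gisela → Berengar → Oswin → Fendrel.
Likewise Harald reaches Fendrel by chaining the stated constraints.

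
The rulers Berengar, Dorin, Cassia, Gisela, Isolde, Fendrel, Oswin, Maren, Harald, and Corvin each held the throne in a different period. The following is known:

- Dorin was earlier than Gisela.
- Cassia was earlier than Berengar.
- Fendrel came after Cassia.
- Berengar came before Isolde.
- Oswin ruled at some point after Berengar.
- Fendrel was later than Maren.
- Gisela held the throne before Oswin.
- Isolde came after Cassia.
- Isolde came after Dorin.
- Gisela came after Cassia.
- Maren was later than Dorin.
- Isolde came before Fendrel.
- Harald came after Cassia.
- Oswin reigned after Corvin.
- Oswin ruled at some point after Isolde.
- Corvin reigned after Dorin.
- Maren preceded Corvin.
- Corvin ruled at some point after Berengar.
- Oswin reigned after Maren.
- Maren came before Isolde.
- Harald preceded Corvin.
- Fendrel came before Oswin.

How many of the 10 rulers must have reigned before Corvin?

5

Directly stated before Corvin: Berengar, Dorin, Harald, and Maren.
Cassia reaches Corvin via Cassia → Berengar → Corvin.
That's Berengar, Cassia, Dorin, Harald, and Maren — 5 in all.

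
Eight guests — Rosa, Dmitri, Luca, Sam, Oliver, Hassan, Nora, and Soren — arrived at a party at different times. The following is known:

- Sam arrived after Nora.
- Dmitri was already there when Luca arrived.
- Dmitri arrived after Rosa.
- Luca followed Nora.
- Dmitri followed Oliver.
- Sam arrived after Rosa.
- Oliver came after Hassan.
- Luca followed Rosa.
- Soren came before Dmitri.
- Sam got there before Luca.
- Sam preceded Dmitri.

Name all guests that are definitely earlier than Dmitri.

Directly stated before Dmitri: Oliver, Rosa, Sam, and Soren.
Hassan reaches Dmitri via Hassan → Oliver → Dmitri.
Nora reaches Dmitri via Nora → Sam → Dmitri.
No chain forces Luca ahead of Dmitri.

Hassan, Nora, Oliver, Rosa, Sam, Soren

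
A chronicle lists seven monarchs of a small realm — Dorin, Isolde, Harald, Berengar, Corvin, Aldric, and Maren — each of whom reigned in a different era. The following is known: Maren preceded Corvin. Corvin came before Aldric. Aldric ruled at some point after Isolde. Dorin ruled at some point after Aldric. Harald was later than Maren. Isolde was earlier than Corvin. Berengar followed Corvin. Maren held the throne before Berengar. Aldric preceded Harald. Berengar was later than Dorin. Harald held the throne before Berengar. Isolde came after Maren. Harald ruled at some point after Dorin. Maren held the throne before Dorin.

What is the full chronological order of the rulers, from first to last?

The constraints fix every adjacent pair, so only one ordering works:
Maren → Isolde → Corvin → Aldric → Dorin → Harald → Berengar.

Maren, Isolde, Corvin, Aldric, Dorin, Harald, Berengar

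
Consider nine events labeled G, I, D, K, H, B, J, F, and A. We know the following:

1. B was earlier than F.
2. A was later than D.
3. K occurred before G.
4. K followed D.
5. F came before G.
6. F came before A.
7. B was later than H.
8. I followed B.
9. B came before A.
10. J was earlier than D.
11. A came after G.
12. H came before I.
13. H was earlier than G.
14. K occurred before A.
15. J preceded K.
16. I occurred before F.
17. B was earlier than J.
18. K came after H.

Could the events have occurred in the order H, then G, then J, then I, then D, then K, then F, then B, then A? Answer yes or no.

no

The constraints require B before F, but in the proposed sequence F appears ahead of B. That one violation is enough.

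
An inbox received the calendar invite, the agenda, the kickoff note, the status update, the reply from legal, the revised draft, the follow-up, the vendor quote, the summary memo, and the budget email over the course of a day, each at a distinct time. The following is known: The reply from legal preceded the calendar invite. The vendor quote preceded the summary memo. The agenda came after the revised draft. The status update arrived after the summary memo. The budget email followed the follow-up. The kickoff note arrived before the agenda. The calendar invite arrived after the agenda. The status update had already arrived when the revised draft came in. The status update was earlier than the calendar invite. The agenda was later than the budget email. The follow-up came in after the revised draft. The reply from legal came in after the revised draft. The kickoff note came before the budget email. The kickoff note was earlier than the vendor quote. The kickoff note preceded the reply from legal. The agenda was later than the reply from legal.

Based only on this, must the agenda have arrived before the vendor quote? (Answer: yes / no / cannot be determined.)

no

Tracing the constraints gives the vendor quote → the summary memo → the status update → the revised draft → the agenda, so the vendor quote must come before the agenda.
That means the agenda cannot be before the vendor quote.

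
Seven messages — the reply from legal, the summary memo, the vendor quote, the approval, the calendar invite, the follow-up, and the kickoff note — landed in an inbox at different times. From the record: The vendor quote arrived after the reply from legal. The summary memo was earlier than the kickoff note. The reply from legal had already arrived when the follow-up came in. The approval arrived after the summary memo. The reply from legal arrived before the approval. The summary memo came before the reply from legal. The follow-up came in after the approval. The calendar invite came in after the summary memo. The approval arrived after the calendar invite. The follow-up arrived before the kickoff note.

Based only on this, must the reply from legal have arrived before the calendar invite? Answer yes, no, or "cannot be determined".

cannot be determined

No chain of stated constraints runs from the reply from legal to the calendar invite, and none runs from the calendar invite to the reply from legal either.
So the relative order of the reply from legal and the calendar invite is not fixed by the given facts.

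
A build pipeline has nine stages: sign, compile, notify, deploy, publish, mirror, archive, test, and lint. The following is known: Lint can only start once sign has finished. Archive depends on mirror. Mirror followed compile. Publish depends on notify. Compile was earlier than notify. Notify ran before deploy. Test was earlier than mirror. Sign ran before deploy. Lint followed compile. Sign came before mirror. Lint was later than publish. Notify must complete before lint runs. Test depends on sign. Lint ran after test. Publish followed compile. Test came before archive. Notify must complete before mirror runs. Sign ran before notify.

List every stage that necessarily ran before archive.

compile, mirror, notify, sign, test

Directly stated before archive: mirror and test.
Compile reaches archive via compile → mirror → archive.
Notify reaches archive via notify → mirror → archive.
Sign reaches archive via sign → test → archive.
No chain forces publish (or any of the others) ahead of archive.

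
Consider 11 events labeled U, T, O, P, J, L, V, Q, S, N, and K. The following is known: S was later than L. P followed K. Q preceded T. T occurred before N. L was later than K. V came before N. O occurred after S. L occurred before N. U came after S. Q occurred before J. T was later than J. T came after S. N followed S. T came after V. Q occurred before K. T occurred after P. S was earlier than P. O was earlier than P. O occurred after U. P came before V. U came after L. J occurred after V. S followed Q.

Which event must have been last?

Every other event has a chain of constraints placing it before N, so N is last.

N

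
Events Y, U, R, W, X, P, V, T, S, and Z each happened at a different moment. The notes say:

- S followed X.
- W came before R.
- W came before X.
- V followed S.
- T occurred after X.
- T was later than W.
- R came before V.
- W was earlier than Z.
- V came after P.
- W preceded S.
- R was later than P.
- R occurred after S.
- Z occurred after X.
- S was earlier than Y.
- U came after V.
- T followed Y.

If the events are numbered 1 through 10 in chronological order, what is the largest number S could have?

5

S must come before R, T, U, V, and Y — 5 events forced after it.
Everything else can be placed before S in some valid order, so S can sit as late as position 10 − 5 = 5.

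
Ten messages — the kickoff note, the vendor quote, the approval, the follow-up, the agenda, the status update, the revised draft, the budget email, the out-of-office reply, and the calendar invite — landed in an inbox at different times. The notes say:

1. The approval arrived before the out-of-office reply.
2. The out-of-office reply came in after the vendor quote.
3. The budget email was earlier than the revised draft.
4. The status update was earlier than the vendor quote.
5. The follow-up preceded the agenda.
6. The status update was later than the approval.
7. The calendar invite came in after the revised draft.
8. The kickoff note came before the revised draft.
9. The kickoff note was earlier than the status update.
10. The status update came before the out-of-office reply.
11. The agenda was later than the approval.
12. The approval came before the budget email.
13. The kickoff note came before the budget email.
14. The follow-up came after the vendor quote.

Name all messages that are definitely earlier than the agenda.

the approval, the follow-up, the kickoff note, the status update, the vendor quote

Directly stated before the agenda: the approval and the follow-up.
The kickoff note reaches the agenda via the kickoff note → the status update → the vendor quote → the follow-up → the agenda.
The status update reaches the agenda via the status update → the vendor quote → the follow-up → the agenda.
The vendor quote reaches the agenda via the vendor quote → the follow-up → the agenda.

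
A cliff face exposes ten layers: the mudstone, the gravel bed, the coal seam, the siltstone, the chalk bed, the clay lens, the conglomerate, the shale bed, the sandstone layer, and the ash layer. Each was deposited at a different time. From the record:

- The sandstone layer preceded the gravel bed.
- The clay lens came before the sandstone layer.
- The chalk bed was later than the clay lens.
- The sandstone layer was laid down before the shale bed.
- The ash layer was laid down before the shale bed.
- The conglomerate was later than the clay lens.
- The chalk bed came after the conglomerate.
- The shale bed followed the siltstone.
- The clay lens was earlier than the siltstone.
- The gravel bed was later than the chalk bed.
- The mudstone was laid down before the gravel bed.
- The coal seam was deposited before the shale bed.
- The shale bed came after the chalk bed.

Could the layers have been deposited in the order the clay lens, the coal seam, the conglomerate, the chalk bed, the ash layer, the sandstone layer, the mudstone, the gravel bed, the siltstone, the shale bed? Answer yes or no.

yes

Check each stated constraint against the proposed order — e.g. the coal seam is ahead of the shale bed; the clay lens is ahead of the siltstone. Every pair is in the required order; nothing is violated.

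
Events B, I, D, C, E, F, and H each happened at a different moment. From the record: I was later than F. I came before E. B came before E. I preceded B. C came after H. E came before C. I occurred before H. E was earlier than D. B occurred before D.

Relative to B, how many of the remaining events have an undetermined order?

1

Forced before B: F and I; forced after B: C, D, and E.
That leaves H with no forced order relative to B — 1.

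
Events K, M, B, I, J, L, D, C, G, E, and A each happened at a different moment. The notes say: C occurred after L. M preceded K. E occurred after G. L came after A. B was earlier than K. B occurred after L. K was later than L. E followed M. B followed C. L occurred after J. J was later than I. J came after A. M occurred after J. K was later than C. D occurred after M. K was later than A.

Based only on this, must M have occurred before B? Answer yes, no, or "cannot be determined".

cannot be determined

No chain of stated constraints runs from M to B, and none runs from B to M either.
So the relative order of M and B is not fixed by the given facts.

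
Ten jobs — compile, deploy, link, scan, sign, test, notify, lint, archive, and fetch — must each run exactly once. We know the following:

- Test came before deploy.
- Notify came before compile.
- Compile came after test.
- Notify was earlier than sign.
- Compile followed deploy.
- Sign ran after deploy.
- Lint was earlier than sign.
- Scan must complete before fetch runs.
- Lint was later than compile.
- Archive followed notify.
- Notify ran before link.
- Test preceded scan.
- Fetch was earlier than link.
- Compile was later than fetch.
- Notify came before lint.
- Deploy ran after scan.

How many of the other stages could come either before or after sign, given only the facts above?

2

Forced before sign: compile, deploy, fetch, lint, notify, scan, and test.
That leaves archive and link with no forced order relative to sign — 2.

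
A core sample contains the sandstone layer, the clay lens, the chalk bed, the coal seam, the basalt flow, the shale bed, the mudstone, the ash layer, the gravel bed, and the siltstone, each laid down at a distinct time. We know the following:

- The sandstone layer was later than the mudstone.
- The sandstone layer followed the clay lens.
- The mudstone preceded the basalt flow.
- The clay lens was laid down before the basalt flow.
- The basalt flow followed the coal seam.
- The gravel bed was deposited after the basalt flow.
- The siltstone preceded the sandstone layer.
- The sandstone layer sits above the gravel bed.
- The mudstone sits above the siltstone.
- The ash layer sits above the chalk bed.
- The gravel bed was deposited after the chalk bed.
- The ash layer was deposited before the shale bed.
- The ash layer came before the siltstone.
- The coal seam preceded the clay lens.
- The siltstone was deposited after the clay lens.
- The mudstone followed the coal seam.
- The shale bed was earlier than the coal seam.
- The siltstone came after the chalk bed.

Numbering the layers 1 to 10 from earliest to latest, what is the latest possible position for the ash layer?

2

The ash layer must come before the basalt flow, the clay lens, the coal seam, the gravel bed, the mudstone, the sandstone layer, the shale bed, and the siltstone — 8 layers forced after it.
Everything else can be placed before the ash layer in some valid order, so the ash layer can sit as late as position 10 − 8 = 2.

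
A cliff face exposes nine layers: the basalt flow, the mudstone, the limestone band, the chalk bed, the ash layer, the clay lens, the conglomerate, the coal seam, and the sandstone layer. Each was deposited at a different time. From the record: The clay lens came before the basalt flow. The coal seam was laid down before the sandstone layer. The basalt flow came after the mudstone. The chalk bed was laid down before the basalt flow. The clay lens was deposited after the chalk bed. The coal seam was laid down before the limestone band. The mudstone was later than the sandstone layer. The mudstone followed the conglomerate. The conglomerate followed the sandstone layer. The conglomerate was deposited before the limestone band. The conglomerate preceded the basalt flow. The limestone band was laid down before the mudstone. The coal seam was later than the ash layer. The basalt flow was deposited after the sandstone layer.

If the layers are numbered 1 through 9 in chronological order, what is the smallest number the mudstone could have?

6

The ash layer, the coal seam, the conglomerate, the limestone band, and the sandstone layer must all come before the mudstone — 5 forced predecessors.
Nothing else is forced ahead of the mudstone, so its earliest slot is position 5 + 1 = 6.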